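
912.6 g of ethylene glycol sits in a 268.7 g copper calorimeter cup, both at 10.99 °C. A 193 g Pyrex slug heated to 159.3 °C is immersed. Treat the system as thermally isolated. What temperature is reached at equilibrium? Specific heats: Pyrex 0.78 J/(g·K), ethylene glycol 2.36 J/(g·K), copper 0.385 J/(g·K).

T_f ≈ 20.3 °C

T_f = Σ m_i c_i T_i / Σ m_i c_i:
T_f = (150.54*159.3 + 2153.7*10.99 + 103.45*10.99) / (150.54 + 2153.7 + 103.45)
    = 48787 / 2407.7 ≈ 20.26 °C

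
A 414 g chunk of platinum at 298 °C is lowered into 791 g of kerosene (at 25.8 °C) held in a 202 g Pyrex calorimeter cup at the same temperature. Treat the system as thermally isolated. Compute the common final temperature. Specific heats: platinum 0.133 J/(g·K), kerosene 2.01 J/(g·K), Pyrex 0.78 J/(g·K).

With ΣQ=0 the equilibrium temperature is the m·c-weighted mean:
T_f = (55.06*298 + 1589.9*25.8 + 157.56*25.8) / (55.06 + 1589.9 + 157.56)
    = 61493 / 1802.5 ≈ 34.11 °C

T_f ≈ 34.1 °C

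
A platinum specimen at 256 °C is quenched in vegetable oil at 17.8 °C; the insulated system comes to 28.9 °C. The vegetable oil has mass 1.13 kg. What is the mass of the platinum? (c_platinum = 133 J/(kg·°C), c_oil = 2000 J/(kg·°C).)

Taking heat into each body as positive, Σ m c ΔT = 0:
m·133·(28.9 − 256) + 1.13·2000·(28.9 − 17.8) = 0
-30204 m = -25086
m = -25086/-30204 ≈ 0.8305 kg

m ≈ 0.831 kg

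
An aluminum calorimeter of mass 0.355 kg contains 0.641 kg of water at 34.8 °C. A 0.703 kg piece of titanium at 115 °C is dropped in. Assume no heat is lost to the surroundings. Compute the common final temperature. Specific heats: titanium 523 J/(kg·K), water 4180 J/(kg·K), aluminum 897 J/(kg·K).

T_f ≈ 43.6 °C

Conservation of energy gives ΣQ = 0:
0.703·523·(T − 115) + 0.641·4180·(T − 34.8) + 0.355·897·(T − 34.8) = 0
3365.5 T = 146606
T ≈ 43.56 °C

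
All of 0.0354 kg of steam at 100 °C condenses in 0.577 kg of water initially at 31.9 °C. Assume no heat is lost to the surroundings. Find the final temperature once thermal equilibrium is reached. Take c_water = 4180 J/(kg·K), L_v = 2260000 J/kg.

T_f ≈ 67.1 °C

Sum of m c ΔT and latent-heat terms is zero:
latent heat released on condensation: 0.0354×2260000 = 80004
  condensate cools 100→T: 0.0354×4180×(T − 100) = 147.97(T − 100)
  original water: 2411.9(T − 31.9)
2559.8 T = 80004 + 14797 + 76938 = 171740
T ≈ 67.09 °C — below 100 °C, confirming all the steam condensed.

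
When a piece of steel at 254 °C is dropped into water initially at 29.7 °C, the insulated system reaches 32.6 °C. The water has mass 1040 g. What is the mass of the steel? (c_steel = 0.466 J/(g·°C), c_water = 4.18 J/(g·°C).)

m ≈ 122 g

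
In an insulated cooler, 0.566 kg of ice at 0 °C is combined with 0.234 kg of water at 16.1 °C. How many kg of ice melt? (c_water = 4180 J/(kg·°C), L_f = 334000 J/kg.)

Cooling the water to 0 °C releases 0.234·4180·16.1 = 15748 J.
Melting all 0.566 kg of ice would need 0.566·334000 = 189044 J.
Since 15748 < 189044 J, not all the ice melts; equilibrium is at 0 °C.
Mass melted = 15748/334000 ≈ 0.04715 kg.

m_melted ≈ 0.0471 kg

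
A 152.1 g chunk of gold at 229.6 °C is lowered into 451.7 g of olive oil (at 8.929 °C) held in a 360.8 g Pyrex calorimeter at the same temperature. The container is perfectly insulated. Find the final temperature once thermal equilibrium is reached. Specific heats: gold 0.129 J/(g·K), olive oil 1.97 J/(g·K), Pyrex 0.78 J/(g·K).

T_f ≈ 12.6 °C

Let T be the final temperature. ΣQ_i = 0:
152.1×0.129×(T − 229.6) + 451.7×1.97×(T − 8.929) + 360.8×0.78×(T − 8.929) = 0
19.62(T − 229.6) + 889.85(T − 8.929) + 281.42(T − 8.929) = 0
(19.62 + 889.85 + 281.42) T = 19.62×229.6 + 889.85×8.929 + 281.42×8.929
T ≈ 12.56 °C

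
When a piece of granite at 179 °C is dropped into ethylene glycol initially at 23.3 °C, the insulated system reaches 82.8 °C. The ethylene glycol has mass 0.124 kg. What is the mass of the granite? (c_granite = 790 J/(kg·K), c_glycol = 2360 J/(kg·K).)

Heat lost by the granite = heat gained by the glycol:
m×790×(179 − 82.8) = 0.124×2360×(82.8 − 23.3)
75998 m = 17412  ⇒  m ≈ 0.2291 kg

m ≈ 0.229 kg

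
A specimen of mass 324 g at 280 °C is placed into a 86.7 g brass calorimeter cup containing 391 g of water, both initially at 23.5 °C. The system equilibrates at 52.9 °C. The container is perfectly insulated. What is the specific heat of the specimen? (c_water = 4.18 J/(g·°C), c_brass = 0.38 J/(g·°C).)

Heat gained plus heat lost sum to zero:
324×c×(52.9 − 280) + 391×4.18×(52.9 − 23.5) + 86.7×0.38×(52.9 − 23.5) = 0
-73580 c = -49019
c = -49019/-73580 ≈ 0.6662 J/(g·°C)

c ≈ 0.666 J/(g·°C)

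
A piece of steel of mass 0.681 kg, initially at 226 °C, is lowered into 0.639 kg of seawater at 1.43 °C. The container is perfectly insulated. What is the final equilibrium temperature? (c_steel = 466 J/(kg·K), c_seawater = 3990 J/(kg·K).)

T_f ≈ 26.3 °C

T_f is the heat-capacity-weighted average of the initial temperatures:
T_f = (317.35×226 + 2549.6×1.43) / (317.35 + 2549.6)
    = 75366 / 2867 ≈ 26.29 °C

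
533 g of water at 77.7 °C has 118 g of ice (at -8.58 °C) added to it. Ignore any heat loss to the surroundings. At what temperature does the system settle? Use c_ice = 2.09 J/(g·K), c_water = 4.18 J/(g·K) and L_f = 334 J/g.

T_f ≈ 48.4 °C

Setting the total heat transfer to zero:
ice -8.58→0 °C: 118×2.09×8.58 = 2116
  latent heat to melt: 118×334 = 39412
  meltwater 0→T: 118×4.18×T = 493.24 T
  water: 2227.9(T − 77.7)
2721.2 T = 173111 − 41528 = 131583
T ≈ 48.36 °C — above 0 °C, consistent with complete melting.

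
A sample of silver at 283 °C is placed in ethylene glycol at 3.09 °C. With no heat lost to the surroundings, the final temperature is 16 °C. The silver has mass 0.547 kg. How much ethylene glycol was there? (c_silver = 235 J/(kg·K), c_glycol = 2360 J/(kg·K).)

m ≈ 1.13 kg

Heat lost by the silver = heat gained by the glycol:
0.547×235×(283 − 16) = m×2360×(16 − 3.09)
30468 m = 34322  ⇒  m ≈ 1.126 kg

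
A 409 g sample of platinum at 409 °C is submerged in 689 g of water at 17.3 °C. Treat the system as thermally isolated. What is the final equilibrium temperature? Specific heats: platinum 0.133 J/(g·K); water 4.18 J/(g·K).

With ΣQ=0 the equilibrium temperature is the m·c-weighted mean:
T_f = (54.4·409 + 2880·17.3) / (54.4 + 2880)
    = 72073 / 2934.4 ≈ 24.56 °C

T_f ≈ 24.6 °C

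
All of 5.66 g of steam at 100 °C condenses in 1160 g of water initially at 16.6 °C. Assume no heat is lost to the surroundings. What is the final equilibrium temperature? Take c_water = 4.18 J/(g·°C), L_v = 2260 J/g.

Energy conservation, ΣQ = 0:
condense steam: −5.66×2260 = −12792; condensate cools 100→T: 5.66×4.18×(T − 100) = 23.66(T − 100); water warms: 1160×4.18×(T − 16.6) = 4848.8(T − 16.6)
4872.5 T = 12792 + 2365.9 + 80490 = 95648
T ≈ 19.63 °C — below 100 °C, confirming all the steam condensed.

T_f ≈ 19.6 °C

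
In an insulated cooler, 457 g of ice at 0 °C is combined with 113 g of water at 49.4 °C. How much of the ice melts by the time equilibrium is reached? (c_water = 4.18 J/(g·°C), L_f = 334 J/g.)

m_melted ≈ 69.9 g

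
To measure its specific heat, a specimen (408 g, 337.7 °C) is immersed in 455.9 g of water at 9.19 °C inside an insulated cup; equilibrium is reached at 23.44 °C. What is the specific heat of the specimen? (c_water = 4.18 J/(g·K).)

c ≈ 0.212 J/(g·K)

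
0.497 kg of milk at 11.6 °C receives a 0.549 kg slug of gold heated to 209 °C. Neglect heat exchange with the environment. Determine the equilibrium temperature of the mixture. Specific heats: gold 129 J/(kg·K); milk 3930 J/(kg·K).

Heat lost by the gold equals heat gained by the milk:
0.549·129·(209 − T) = 0.497·3930·(T − 11.6)
70.82(209 − T) = 1953.2(T − 11.6)
2024 T = 37459  ⇒  T ≈ 18.51 °C

T_f ≈ 18.5 °C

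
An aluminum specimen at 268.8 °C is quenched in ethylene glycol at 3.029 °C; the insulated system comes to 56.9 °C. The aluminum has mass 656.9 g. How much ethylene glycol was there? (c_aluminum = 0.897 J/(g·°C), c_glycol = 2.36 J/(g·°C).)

m ≈ 982 g

Conservation of energy gives ΣQ = 0:
656.9×0.897×(56.9 − 268.8) + m×2.36×(56.9 − 3.029) = 0
127.14 m = 124860
m = 124860/127.14 ≈ 982.1 g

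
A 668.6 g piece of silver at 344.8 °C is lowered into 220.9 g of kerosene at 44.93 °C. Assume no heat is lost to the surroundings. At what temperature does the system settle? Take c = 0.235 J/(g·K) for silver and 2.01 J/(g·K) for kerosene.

Energy conservation, ΣQ = 0:
668.6×0.235×(T − 344.8) + 220.9×2.01×(T − 44.93) = 0
(157.12 + 444.01) T = 157.12×344.8 + 444.01×44.93
T = 74125/601.13 ≈ 123.31 °C

T_f ≈ 123.3 °C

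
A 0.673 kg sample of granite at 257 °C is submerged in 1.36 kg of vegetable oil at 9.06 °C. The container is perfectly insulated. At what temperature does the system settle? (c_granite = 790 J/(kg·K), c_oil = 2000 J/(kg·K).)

T_f ≈ 49.6 °C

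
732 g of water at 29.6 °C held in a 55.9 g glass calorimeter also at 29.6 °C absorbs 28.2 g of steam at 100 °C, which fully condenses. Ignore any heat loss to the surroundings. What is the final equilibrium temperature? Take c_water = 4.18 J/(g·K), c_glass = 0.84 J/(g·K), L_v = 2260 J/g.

Conservation of energy gives ΣQ = 0:
condense steam: −28.2×2260 = −63732; condensed water 100 °C→T: 117.88(T − 100); original water: 3059.8(T − 29.6); cup: 46.96(T − 29.6)
3224.6 T = 63732 + 11788 + 91959 = 167478
T ≈ 51.94 °C, under the boiling point, so the assumption holds.

T_f ≈ 51.9 °C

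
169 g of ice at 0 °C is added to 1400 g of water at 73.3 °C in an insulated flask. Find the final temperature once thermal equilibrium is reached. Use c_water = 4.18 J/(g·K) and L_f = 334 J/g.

T_f ≈ 56.8 °C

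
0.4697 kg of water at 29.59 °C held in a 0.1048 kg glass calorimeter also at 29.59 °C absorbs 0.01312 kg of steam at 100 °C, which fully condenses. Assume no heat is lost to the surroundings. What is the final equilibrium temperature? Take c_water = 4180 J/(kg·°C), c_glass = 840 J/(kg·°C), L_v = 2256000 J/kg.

T_f ≈ 45.5 °C

Conservation of energy gives ΣQ = 0:
steam→water at 100 °C releases m L_v = 0.01312×2256000 = 29599
  condensate cools 100→T: 0.01312×4180×(T − 100) = 54.84(T − 100)
  water warms: 0.4697×4180×(T − 29.59) = 1963.3(T − 29.59)
  cup: 88.03(T − 29.59)
2106.2 T = 29599 + 5484.2 + 60700 = 95783
T ≈ 45.48 °C — below 100 °C, confirming all the steam condensed.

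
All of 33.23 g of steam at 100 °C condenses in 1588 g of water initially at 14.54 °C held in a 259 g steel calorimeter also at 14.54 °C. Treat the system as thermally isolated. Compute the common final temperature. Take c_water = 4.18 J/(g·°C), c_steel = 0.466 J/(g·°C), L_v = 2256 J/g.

T_f ≈ 27.1 °C

Heat gained plus heat lost sum to zero:
latent heat released on condensation: 33.23×2256 = 74967
  condensate cools 100→T: 33.23×4.18×(T − 100) = 138.9(T − 100)
  water warms: 1588×4.18×(T − 14.54) = 6637.8(T − 14.54)
  steel cup: 259×0.466×(T − 14.54) = 120.69(T − 14.54)
6897.4 T = 74967 + 13890 + 98269 = 187126
T ≈ 27.13 °C — below 100 °C, confirming all the steam condensed.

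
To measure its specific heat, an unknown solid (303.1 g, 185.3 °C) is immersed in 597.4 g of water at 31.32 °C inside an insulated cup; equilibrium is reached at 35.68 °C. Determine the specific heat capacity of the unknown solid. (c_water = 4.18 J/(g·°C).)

c ≈ 0.24 J/(g·°C)

Heat lost by the unknown solid = heat gained by the water:
303.1×c×(185.3 − 35.68) = 597.4×4.18×(35.68 − 31.32)
45350 c = 10887  ⇒  c ≈ 0.2401 J/(g·°C)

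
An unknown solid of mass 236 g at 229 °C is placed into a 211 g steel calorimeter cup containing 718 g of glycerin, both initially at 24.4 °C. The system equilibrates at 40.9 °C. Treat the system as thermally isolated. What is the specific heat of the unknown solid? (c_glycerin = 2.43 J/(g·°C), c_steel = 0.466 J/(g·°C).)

c ≈ 0.685 J/(g·°C)

Heat gained plus heat lost sum to zero:
236·c·(40.9 − 229) + 718·2.43·(40.9 − 24.4) + 211·0.466·(40.9 − 24.4) = 0
-44392 c = -30411
c = -30411/-44392 ≈ 0.6851 J/(g·°C)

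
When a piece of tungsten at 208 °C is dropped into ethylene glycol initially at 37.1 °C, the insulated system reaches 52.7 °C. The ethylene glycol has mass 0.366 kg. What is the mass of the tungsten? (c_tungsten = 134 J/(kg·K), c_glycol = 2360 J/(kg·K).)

m ≈ 0.648 kg

Heat lost by the tungsten = heat gained by the glycol:
m×134×(208 − 52.7) = 0.366×2360×(52.7 − 37.1)
20810 m = 13475  ⇒  m ≈ 0.6475 kg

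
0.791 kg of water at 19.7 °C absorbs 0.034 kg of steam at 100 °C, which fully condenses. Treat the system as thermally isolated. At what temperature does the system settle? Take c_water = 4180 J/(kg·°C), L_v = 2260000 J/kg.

T_f ≈ 45.3 °C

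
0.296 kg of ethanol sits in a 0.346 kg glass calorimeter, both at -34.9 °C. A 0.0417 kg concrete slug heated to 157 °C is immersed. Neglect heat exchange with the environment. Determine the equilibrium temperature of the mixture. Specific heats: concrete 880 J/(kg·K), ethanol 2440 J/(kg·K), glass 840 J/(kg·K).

Taking heat into each body as positive, Σ m c ΔT = 0:
0.0417×880×(T − 157) + 0.296×2440×(T − (-34.9)) + 0.346×840×(T − (-34.9)) = 0
36.7(T − 157) + 722.24(T − (-34.9)) + 290.64(T − (-34.9)) = 0
(36.7 + 722.24 + 290.64) T = 36.7×157 + 722.24×(-34.9) + 290.64×(-34.9)
T ≈ -28.19 °C

T_f ≈ -28.2 °C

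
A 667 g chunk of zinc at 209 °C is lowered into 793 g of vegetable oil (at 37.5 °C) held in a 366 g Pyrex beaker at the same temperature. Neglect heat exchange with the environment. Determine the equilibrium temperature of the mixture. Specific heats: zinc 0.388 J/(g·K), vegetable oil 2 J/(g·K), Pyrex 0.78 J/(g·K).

Heat gained plus heat lost sum to zero:
667·0.388·(T − 209) + 793·2·(T − 37.5) + 366·0.78·(T − 37.5) = 0
(258.8 + 1586 + 285.48) T = 258.8·209 + 1586·37.5 + 285.48·37.5
T = 124269/2130.3 ≈ 58.33 °C

T_f ≈ 58.3 °C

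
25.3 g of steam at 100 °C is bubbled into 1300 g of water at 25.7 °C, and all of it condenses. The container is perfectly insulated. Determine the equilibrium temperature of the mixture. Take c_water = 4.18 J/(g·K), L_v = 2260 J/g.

Let T be the final temperature. ΣQ_i = 0:
steam→water at 100 °C releases m L_v = 25.3×2260 = 57178; condensate cools 100→T: 25.3×4.18×(T − 100) = 105.75(T − 100); water warms: 1300×4.18×(T − 25.7) = 5434(T − 25.7)
5539.8 T = 57178 + 10575 + 139654 = 207407
T ≈ 37.44 °C, under the boiling point, so the assumption holds.

T_f ≈ 37.4 °C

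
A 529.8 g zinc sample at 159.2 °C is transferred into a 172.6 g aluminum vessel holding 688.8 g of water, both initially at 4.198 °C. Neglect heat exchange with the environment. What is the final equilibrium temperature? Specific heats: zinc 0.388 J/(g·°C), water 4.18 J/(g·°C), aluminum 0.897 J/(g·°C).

With ΣQ=0 the equilibrium temperature is the m·c-weighted mean:
T_f = (205.56*159.2 + 2879.2*4.198 + 154.82*4.198) / (205.56 + 2879.2 + 154.82)
    = 45462 / 3239.6 ≈ 14.03 °C

T_f ≈ 14.0 °C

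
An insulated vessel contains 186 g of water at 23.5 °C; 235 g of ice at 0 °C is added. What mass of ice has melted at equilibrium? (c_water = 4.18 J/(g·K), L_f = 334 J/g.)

m_melted ≈ 54.7 g

Water can give up m c ΔT = 186·4.18·23.5 = 18271 J before reaching 0 °C.
To melt every bit of ice: 235·334 = 78490 J.
18271 J < 78490 J, so only part of the ice melts and the system sits at 0 °C.
Mass melted = 18271/334 ≈ 54.7 g.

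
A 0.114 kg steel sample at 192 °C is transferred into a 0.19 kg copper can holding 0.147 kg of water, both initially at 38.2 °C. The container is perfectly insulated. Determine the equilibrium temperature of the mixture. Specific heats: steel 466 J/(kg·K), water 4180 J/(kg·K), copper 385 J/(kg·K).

T_f ≈ 49.2 °C

Net heat exchanged in the isolated system is zero:
0.114×466×(T − 192) + 0.147×4180×(T − 38.2) + 0.19×385×(T − 38.2) = 0
53.12(T − 192) + 614.46(T − 38.2) + 73.15(T − 38.2) = 0
740.73 T = 36467
T ≈ 49.23 °C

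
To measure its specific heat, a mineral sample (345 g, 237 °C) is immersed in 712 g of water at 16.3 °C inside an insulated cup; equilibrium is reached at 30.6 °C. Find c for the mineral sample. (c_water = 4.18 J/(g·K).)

c ≈ 0.598 J/(g·K)

Net heat exchanged in the isolated system is zero:
345×c×(30.6 − 237) + 712×4.18×(30.6 − 16.3) = 0
-71208 c = -42559
c = -42559/-71208 ≈ 0.5977 J/(g·K)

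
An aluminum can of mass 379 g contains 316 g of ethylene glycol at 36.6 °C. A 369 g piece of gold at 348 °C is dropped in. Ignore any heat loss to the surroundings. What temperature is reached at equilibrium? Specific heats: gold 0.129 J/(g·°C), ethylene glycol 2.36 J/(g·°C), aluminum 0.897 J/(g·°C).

Conservation of energy gives ΣQ = 0:
369*0.129*(T − 348) + 316*2.36*(T − 36.6) + 379*0.897*(T − 36.6) = 0
47.6(T − 348) + 745.76(T − 36.6) + 339.96(T − 36.6) = 0
(47.6 + 745.76 + 339.96) T = 47.6*348 + 745.76*36.6 + 339.96*36.6
T ≈ 49.68 °C

T_f ≈ 49.7 °C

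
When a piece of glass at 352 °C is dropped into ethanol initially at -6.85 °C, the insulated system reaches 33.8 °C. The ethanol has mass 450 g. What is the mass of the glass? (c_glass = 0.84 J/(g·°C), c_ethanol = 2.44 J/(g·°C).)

m ≈ 167 g

|Q_glass| = |Q_ethanol|:
m·0.84·(352 − 33.8) = 450·2.44·(33.8 − (-6.85))
267.29 m = 44634  ⇒  m ≈ 167 g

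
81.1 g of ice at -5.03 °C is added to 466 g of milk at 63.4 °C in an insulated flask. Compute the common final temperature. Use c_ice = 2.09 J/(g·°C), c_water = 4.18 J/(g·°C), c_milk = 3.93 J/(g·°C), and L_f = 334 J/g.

T_f ≈ 40.6 °C

Energy conservation, ΣQ = 0:
ice -5.03→0 °C: 81.1·2.09·5.03 = 852.58; latent heat to melt: 81.1·334 = 27087; meltwater 0→T: 81.1·4.18·T = 339 T; milk: 1831.4(T − 63.4)
2170.4 T = 116109 − 27940 = 88170
T ≈ 40.62 °C (positive, so assuming full melt was valid).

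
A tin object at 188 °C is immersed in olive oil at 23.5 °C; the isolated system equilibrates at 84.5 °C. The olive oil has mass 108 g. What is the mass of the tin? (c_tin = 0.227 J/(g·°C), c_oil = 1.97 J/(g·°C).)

m ≈ 552 g

Heat lost by the tin = heat gained by the oil:
m·0.227·(188 − 84.5) = 108·1.97·(84.5 − 23.5)
23.49 m = 12978  ⇒  m ≈ 552.4 g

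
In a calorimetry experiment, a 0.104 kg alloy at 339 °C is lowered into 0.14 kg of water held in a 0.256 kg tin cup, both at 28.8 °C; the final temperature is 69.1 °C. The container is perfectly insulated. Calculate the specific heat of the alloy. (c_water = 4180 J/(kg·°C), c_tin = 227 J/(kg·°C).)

c ≈ 924 J/(kg·°C)

Let T be the final temperature. ΣQ_i = 0:
0.104×c×(69.1 − 339) + 0.14×4180×(69.1 − 28.8) + 0.256×227×(69.1 − 28.8) = 0
-28.07 c = -25925
c = -25925/-28.07 ≈ 923.6 J/(kg·°C)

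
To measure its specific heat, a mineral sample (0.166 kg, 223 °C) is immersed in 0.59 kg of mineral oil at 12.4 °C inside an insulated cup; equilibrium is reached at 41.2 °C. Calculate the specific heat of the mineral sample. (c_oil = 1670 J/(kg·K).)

c ≈ 940 J/(kg·K)

m_s c (T_s − T_f) = m_oil c_oil (T_f − T_0):
0.166×c×(223 − 41.2) = 0.59×1670×(41.2 − 12.4)
30.18 c = 28377  ⇒  c ≈ 940.3 J/(kg·K)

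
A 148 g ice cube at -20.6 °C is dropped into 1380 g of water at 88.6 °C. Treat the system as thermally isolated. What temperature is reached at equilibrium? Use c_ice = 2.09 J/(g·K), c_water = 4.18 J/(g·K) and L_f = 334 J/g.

T_f ≈ 71.3 °C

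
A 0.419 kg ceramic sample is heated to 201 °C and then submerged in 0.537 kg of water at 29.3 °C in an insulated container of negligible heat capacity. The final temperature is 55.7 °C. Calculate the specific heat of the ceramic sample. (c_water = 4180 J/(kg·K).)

c ≈ 973 J/(kg·K)

Energy conservation, ΣQ = 0:
0.419·c·(55.7 − 201) + 0.537·4180·(55.7 − 29.3) = 0
-60.88 c = -59259
c = -59259/-60.88 ≈ 973.4 J/(kg·K)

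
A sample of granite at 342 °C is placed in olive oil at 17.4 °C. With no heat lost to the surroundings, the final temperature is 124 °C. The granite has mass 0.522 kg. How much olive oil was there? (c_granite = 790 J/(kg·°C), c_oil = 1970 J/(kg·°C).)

m ≈ 0.428 kg

|Q_granite| = |Q_oil|:
0.522·790·(342 − 124) = m·1970·(124 − 17.4)
210002 m = 89899  ⇒  m ≈ 0.4281 kg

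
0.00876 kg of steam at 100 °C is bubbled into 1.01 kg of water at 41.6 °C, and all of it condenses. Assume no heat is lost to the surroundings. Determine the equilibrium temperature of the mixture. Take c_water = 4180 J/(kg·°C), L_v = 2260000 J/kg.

T_f ≈ 46.8 °C

Heat gained plus heat lost sum to zero:
latent heat released on condensation: 0.00876×2260000 = 19798
  condensate cools 100→T: 0.00876×4180×(T − 100) = 36.62(T − 100)
  water warms: 1.01×4180×(T − 41.6) = 4221.8(T − 41.6)
4258.4 T = 19798 + 3661.7 + 175627 = 199086
T ≈ 46.75 °C (< 100 °C, so full condensation is consistent).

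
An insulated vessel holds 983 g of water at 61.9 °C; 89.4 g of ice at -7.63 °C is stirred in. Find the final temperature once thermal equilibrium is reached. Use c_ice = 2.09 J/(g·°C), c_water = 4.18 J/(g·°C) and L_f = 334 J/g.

T_f ≈ 49.8 °C

Heat gained plus heat lost sum to zero:
ice -7.63→0 °C: 89.4×2.09×7.63 = 1425.6; melt ice: 89.4×334 = 29860; warm the meltwater: 373.69 T; water: 4108.9(T − 61.9)
4482.6 T = 254343 − 31285 = 223058
T ≈ 49.76 °C. Since T > 0 °C, the all-ice-melts assumption holds.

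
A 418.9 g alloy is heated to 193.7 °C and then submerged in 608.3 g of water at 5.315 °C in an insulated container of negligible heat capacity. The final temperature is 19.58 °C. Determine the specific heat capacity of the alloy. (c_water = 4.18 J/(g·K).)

c ≈ 0.497 J/(g·K)

m_s c (T_s − T_f) = m_water c_water (T_f − T_0):
418.9·c·(193.7 − 19.58) = 608.3·4.18·(19.58 − 5.315)
72939 c = 36272  ⇒  c ≈ 0.4973 J/(g·K)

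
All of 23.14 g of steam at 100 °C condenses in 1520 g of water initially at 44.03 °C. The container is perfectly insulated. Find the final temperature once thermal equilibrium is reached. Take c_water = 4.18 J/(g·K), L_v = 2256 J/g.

Let T be the final temperature. ΣQ_i = 0:
condense steam: −23.14×2256 = −52204; condensate cools 100→T: 23.14×4.18×(T − 100) = 96.73(T − 100); water warms: 1520×4.18×(T − 44.03) = 6353.6(T − 44.03)
6450.3 T = 52204 + 9672.5 + 279749 = 341625
T ≈ 52.96 °C — below 100 °C, confirming all the steam condensed.

T_f ≈ 53.0 °C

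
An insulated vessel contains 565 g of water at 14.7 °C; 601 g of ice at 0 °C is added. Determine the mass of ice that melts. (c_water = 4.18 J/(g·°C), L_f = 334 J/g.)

m_melted ≈ 104 g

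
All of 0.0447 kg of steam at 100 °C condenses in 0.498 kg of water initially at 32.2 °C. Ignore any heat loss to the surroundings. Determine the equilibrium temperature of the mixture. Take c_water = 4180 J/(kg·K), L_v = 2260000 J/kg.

T_f ≈ 82.3 °C

Taking heat into each body as positive, Σ m c ΔT = 0:
latent heat released on condensation: 0.0447·2260000 = 101022; condensed water 100 °C→T: 186.85(T − 100); water warms: 0.498·4180·(T − 32.2) = 2081.6(T − 32.2)
2268.5 T = 101022 + 18685 + 67029 = 186735
T ≈ 82.32 °C, under the boiling point, so the assumption holds.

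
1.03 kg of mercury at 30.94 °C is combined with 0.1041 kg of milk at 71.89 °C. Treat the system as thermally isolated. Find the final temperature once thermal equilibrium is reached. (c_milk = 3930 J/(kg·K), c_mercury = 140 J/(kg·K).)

With ΣQ=0 the equilibrium temperature is the m·c-weighted mean:
T_f = (409.11*71.89 + 144.2*30.94) / (409.11 + 144.2)
    = 33873 / 553.31 ≈ 61.22 °C

T_f ≈ 61.2 °C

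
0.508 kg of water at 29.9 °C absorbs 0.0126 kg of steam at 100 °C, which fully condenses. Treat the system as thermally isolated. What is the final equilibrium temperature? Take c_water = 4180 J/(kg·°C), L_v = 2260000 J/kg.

T_f ≈ 44.7 °C

Setting the total heat transfer to zero:
latent heat released on condensation: 0.0126×2260000 = 28476
  condensed water 100 °C→T: 52.67(T − 100)
  original water: 2123.4(T − 29.9)
2176.1 T = 28476 + 5266.8 + 63491 = 97234
T ≈ 44.68 °C, under the boiling point, so the assumption holds.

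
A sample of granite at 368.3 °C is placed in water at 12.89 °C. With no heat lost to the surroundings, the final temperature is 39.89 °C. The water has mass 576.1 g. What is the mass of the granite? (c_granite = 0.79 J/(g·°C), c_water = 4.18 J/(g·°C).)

m ≈ 251 g

|Q_granite| = |Q_water|:
m·0.79·(368.3 − 39.89) = 576.1·4.18·(39.89 − 12.89)
259.44 m = 65019  ⇒  m ≈ 250.6 g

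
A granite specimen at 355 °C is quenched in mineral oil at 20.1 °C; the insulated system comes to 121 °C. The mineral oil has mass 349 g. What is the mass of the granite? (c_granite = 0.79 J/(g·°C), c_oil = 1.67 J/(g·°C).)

Conservation of energy gives ΣQ = 0:
m·0.79·(121 − 355) + 349·1.67·(121 − 20.1) = 0
-184.86 m = -58808
m = -58808/-184.86 ≈ 318.1 g

m ≈ 318 g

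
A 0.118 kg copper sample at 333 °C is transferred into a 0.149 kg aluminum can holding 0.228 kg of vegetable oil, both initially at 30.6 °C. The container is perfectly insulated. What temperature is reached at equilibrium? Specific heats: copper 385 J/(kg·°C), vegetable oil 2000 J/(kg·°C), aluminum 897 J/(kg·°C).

T_f ≈ 52.2 °C

With ΣQ=0 the equilibrium temperature is the m·c-weighted mean:
T_f = (45.43×333 + 456×30.6 + 133.65×30.6) / (45.43 + 456 + 133.65)
    = 33172 / 635.08 ≈ 52.23 °C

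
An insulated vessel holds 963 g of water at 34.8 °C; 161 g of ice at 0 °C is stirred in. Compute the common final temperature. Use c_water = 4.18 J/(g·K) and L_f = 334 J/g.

T_f ≈ 18.4 °C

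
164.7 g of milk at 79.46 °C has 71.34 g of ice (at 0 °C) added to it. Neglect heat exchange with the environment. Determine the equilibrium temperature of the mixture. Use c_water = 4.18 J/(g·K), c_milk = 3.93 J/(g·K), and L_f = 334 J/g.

Let T be the final temperature. ΣQ_i = 0:
melt ice: 71.34×334 = 23828; meltwater 0→T: 71.34×4.18×T = 298.2 T; milk cools: 164.7×3.93×(T − 79.46) = 647.27(T − 79.46)
945.47 T = 51432 − 23828 = 27605
T ≈ 29.20 °C (positive, so assuming full melt was valid).

T_f ≈ 29.2 °C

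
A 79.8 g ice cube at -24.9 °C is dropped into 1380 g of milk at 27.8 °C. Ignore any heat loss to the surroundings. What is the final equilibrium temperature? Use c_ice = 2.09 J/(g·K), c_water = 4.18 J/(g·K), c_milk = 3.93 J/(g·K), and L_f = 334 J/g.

Taking heat into each body as positive, Σ m c ΔT = 0:
warm ice to 0 °C: 79.8·2.09·(0 − (-24.9)) = 4152.9
  melt ice: 79.8·334 = 26653
  warm the meltwater: 333.56 T
  milk: 5423.4(T − 27.8)
5757 T = 150771 − 30806 = 119964
T ≈ 20.84 °C. Since T > 0 °C, the all-ice-melts assumption holds.

T_f ≈ 20.8 °C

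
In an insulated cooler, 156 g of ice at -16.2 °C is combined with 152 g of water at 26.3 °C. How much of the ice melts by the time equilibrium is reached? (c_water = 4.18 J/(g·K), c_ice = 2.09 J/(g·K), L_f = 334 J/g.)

m_melted ≈ 34.2 g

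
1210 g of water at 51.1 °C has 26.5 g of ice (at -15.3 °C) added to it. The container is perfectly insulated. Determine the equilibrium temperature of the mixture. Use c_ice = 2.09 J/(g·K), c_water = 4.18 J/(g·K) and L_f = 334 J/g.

T_f ≈ 48.1 °C

Setting the total heat transfer to zero:
warm ice to 0 °C: 26.5×2.09×(0 − (-15.3)) = 847.39
  melt ice: 26.5×334 = 8851
  meltwater 0→T: 26.5×4.18×T = 110.77 T
  water: 5057.8(T − 51.1)
5168.6 T = 258454 − 9698.4 = 248755
T ≈ 48.13 °C. Since T > 0 °C, the all-ice-melts assumption holds.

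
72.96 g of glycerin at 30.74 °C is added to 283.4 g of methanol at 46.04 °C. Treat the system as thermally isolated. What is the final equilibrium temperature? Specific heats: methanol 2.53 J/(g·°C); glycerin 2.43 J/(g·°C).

Heat gained plus heat lost sum to zero:
283.4×2.53×(T − 46.04) + 72.96×2.43×(T − 30.74) = 0
717(T − 46.04) + 177.29(T − 30.74) = 0
(717 + 177.29) T = 717×46.04 + 177.29×30.74
T = 38461/894.29 ≈ 43.01 °C

T_f ≈ 43.0 °C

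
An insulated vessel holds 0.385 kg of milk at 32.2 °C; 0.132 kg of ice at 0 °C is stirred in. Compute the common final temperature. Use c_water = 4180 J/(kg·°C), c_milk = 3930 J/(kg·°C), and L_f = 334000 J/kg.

T_f ≈ 2.2 °C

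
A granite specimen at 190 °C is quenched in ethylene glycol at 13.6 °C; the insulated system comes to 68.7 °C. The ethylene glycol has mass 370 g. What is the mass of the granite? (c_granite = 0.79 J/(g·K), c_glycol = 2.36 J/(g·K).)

Conservation of energy gives ΣQ = 0:
m×0.79×(68.7 − 190) + 370×2.36×(68.7 − 13.6) = 0
-95.83 m = -48113
m = -48113/-95.83 ≈ 502.1 g

m ≈ 502 g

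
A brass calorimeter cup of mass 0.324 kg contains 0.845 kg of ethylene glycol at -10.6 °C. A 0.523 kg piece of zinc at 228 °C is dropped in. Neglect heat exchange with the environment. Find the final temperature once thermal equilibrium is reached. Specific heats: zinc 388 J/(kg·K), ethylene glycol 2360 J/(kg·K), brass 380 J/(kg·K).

T_f = Σ m_i c_i T_i / Σ m_i c_i:
T_f = (202.92*228 + 1994.2*(-10.6) + 123.12*(-10.6)) / (202.92 + 1994.2 + 123.12)
    = 23823 / 2320.2 ≈ 10.27 °C

T_f ≈ 10.3 °C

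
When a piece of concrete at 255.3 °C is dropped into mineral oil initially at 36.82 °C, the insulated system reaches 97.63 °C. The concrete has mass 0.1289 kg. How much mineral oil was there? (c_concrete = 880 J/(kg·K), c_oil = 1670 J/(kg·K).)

Heat gained plus heat lost sum to zero:
0.1289×880×(97.63 − 255.3) + m×1670×(97.63 − 36.82) = 0
101553 m = 17885
m = 17885/101553 ≈ 0.1761 kg

m ≈ 0.176 kg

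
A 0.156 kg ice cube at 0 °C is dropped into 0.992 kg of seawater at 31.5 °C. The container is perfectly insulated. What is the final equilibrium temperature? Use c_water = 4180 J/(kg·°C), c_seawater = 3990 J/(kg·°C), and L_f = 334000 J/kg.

T_f ≈ 15.7 °C

Setting the total heat transfer to zero:
fusion: m_ice L_f = 0.156×334000 = 52104; meltwater 0→T: 0.156×4180×T = 652.08 T; seawater cools: 0.992×3990×(T − 31.5) = 3958.1(T − 31.5)
4610.2 T = 124680 − 52104 = 72576
T ≈ 15.74 °C (positive, so assuming full melt was valid).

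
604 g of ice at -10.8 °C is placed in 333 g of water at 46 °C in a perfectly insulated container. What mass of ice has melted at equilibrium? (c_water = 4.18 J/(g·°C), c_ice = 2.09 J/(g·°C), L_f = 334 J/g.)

m_melted ≈ 151 g

Water can give up m c ΔT = 333×4.18×46 = 64029 J before reaching 0 °C.
Of that, 604×2.09×10.8 = 13633 J goes to bring the ice to 0 °C, leaving 50396 J.
Melting all 604 g of ice would need 604×334 = 201736 J.
That's not enough to melt it all — equilibrium is at 0 °C with ice remaining.
m_melt = 50396 / L_f = 150.9 g.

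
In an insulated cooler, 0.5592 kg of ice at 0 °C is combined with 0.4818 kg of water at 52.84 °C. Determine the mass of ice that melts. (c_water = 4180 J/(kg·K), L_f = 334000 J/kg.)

m_melted ≈ 0.319 kg

Heat available from the water dropping to 0 °C: 0.4818·4180·52.84 = 106416 J.
To melt every bit of ice: 0.5592·334000 = 186773 J.
That's not enough to melt it all — equilibrium is at 0 °C with ice remaining.
m_melt = 106416 / L_f = 0.3186 kg.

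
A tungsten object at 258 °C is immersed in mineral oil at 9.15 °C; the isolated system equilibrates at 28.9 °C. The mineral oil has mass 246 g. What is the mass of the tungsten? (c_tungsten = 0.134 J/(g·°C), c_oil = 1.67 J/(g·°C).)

Setting the total heat transfer to zero:
m×0.134×(28.9 − 258) + 246×1.67×(28.9 − 9.15) = 0
-30.7 m = -8113.7
m = -8113.7/-30.7 ≈ 264.3 g

m ≈ 264 g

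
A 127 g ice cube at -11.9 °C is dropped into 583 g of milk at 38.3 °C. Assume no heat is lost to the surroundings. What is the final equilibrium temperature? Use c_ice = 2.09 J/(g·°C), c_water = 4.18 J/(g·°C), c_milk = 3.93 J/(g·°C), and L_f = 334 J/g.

Net heat exchanged in the isolated system is zero:
warm ice to 0 °C: 127·2.09·(0 − (-11.9)) = 3158.6
  melt ice: 127·334 = 42418
  warm the meltwater: 530.86 T
  milk cools: 583·3.93·(T − 38.3) = 2291.2(T − 38.3)
2822.1 T = 87753 − 45577 = 42176
T ≈ 14.95 °C — above 0 °C, consistent with complete melting.

T_f ≈ 14.9 °C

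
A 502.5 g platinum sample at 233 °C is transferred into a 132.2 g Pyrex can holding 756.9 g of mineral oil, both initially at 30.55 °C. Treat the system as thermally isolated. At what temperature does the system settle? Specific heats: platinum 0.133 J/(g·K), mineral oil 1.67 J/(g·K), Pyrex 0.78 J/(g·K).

With ΣQ=0 the equilibrium temperature is the m·c-weighted mean:
T_f = (66.83*233 + 1264*30.55 + 103.12*30.55) / (66.83 + 1264 + 103.12)
    = 57338 / 1434 ≈ 39.99 °C

T_f ≈ 40.0 °C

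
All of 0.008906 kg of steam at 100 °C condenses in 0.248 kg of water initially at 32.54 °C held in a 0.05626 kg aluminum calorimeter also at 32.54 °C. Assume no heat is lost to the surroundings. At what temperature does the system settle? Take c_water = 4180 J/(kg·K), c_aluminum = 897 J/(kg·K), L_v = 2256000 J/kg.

Sum of m c ΔT and latent-heat terms is zero:
steam→water at 100 °C releases m L_v = 0.008906·2256000 = 20092
  condensed water 100 °C→T: 37.23(T − 100)
  water warms: 0.248·4180·(T − 32.54) = 1036.6(T − 32.54)
  cup: 50.47(T − 32.54)
1124.3 T = 20092 + 3722.7 + 35374 = 59189
T ≈ 52.64 °C — below 100 °C, confirming all the steam condensed.

T_f ≈ 52.6 °C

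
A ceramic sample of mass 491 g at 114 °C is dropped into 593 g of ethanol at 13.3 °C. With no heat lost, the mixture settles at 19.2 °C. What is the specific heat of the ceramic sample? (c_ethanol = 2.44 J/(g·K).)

c ≈ 0.183 J/(g·K)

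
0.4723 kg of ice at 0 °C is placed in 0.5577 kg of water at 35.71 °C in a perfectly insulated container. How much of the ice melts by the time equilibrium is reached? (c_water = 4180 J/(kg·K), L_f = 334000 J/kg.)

m_melted ≈ 0.249 kg

Cooling the water to 0 °C releases 0.5577×4180×35.71 = 83247 J.
Fully melting the ice requires m_ice L_f = 0.4723×334000 = 157748 J.
Since 83247 < 157748 J, not all the ice melts; equilibrium is at 0 °C.
m_melt = 83247 / L_f = 0.2492 kg.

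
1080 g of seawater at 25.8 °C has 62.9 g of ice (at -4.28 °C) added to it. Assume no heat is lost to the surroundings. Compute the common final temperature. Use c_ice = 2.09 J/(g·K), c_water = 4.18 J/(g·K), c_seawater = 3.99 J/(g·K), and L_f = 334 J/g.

Sum of m c ΔT and latent-heat terms is zero:
warm ice to 0 °C: 62.9·2.09·(0 − (-4.28)) = 562.65
  latent heat to melt: 62.9·334 = 21009
  warm the meltwater: 262.92 T
  seawater: 4309.2(T − 25.8)
4572.1 T = 111177 − 21571 = 89606
T ≈ 19.60 °C — above 0 °C, consistent with complete melting.

T_f ≈ 19.6 °C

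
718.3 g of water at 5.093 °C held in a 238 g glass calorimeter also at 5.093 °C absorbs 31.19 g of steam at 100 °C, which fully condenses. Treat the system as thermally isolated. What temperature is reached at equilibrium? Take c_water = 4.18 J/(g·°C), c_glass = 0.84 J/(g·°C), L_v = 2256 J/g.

Energy balance with sensible and latent terms:
latent heat released on condensation: 31.19×2256 = 70365; condensed water 100 °C→T: 130.37(T − 100); water warms: 718.3×4.18×(T − 5.093) = 3002.5(T − 5.093); cup: 199.92(T − 5.093)
3332.8 T = 70365 + 13037 + 16310 = 99712
T ≈ 29.92 °C — below 100 °C, confirming all the steam condensed.

T_f ≈ 29.9 °C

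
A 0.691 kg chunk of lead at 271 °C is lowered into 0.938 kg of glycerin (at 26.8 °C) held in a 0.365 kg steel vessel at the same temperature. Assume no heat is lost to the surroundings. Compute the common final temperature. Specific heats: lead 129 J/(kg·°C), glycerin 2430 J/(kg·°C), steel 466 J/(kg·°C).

T_f = Σ m_i c_i T_i / Σ m_i c_i:
T_f = (89.14×271 + 2279.3×26.8 + 170.09×26.8) / (89.14 + 2279.3 + 170.09)
    = 89801 / 2538.6 ≈ 35.37 °C

T_f ≈ 35.4 °C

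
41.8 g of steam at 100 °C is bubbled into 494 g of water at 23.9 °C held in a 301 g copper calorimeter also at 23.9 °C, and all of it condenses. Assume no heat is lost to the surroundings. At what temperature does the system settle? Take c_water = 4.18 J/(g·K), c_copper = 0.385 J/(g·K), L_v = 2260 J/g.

Net heat exchanged in the isolated system is zero:
latent heat released on condensation: 41.8·2260 = 94468; condensed water 100 °C→T: 174.72(T − 100); original water: 2064.9(T − 23.9); copper cup: 301·0.385·(T − 23.9) = 115.89(T − 23.9)
2355.5 T = 94468 + 17472 + 52121 = 164062
T ≈ 69.65 °C, under the boiling point, so the assumption holds.

T_f ≈ 69.6 °C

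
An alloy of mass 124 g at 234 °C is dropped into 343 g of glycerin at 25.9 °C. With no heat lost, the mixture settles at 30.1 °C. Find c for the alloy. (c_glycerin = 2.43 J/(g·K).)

c ≈ 0.138 J/(g·K)

Heat lost by the alloy = heat gained by the glycerin:
124×c×(234 − 30.1) = 343×2.43×(30.1 − 25.9)
25284 c = 3500.7  ⇒  c ≈ 0.1385 J/(g·K)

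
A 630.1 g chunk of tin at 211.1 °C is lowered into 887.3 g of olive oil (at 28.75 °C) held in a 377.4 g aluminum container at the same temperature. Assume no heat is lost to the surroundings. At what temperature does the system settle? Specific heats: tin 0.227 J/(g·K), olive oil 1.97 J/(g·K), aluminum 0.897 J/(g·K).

Conservation of energy gives ΣQ = 0:
630.1·0.227·(T − 211.1) + 887.3·1.97·(T − 28.75) + 377.4·0.897·(T − 28.75) = 0
143.03(T − 211.1) + 1748(T − 28.75) + 338.53(T − 28.75) = 0
(143.03 + 1748 + 338.53) T = 143.03·211.1 + 1748·28.75 + 338.53·28.75
T ≈ 40.45 °C

T_f ≈ 40.4 °C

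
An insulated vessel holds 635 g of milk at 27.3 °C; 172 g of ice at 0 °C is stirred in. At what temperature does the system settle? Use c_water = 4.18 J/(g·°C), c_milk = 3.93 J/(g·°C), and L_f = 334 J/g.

T_f ≈ 3.3 °C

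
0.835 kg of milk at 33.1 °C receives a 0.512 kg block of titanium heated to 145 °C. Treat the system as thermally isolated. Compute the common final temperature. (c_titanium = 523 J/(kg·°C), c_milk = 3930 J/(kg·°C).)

T_f = Σ m_i c_i T_i / Σ m_i c_i:
T_f = (267.78*145 + 3281.5*33.1) / (267.78 + 3281.5)
    = 147447 / 3549.3 ≈ 41.54 °C

T_f ≈ 41.5 °C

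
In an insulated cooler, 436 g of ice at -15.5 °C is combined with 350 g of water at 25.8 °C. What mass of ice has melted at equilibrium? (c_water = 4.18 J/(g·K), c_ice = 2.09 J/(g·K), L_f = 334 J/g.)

Cooling the water to 0 °C releases 350·4.18·25.8 = 37745 J.
Of that, 436·2.09·15.5 = 14124 J goes to bring the ice to 0 °C, leaving 23621 J.
Fully melting the ice requires m_ice L_f = 436·334 = 145624 J.
That's not enough to melt it all — equilibrium is at 0 °C with ice remaining.
m_melted·334 = 23621  ⇒  m_melted ≈ 70.72 g.

m_melted ≈ 70.7 g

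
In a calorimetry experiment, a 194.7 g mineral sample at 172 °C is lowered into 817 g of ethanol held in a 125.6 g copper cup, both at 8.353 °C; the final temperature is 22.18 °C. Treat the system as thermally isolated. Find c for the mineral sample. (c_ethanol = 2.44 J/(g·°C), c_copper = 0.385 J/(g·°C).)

c ≈ 0.968 J/(g·°C)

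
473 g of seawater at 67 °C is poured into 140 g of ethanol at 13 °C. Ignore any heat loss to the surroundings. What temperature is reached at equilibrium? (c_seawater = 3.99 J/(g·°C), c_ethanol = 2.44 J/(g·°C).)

T_f = Σ m_i c_i T_i / Σ m_i c_i:
T_f = (1887.3*67 + 341.6*13) / (1887.3 + 341.6)
    = 130888 / 2228.9 ≈ 58.72 °C

T_f ≈ 58.7 °C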